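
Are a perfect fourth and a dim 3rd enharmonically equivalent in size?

5 semitones (perfect fourth) vs 2 semitones (diminished third): not equal.

No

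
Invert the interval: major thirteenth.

m3

First reduce the compound major thirteenth to its simple form, a major sixth.
Inverted interval numbers add to nine, so a sixth pairs with a third (6 + 3 = 9).
Quality inverts too: major becomes minor. That makes the inversion a minor third.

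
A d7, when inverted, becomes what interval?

Inverted interval numbers add to nine, so a seventh pairs with a second (7 + 2 = 9).
The quality also flips — diminished becomes augmented — giving an augmented second.

augmented 2nd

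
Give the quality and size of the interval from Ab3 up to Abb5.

A to A is the same letter name, plus 2 octaves: a fifteenth.
A perfect fifteenth would be 24 semitones; Ab3 to Abb5 is 23, one semitone narrower, so the interval is diminished.
(Equivalently, a compound diminished octave: a diminished octave plus an octave.)

diminished 15th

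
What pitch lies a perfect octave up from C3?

For an octave the letter name doesn't change: still C, an octave up.
A perfect octave spans 12 semitones, so from C3 the target pitch is C4.

C4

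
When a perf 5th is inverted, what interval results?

Interval numbers invert to sum to nine: 5 + 4 = 9, so a fifth inverts to a fourth.
And perfect stays perfect under inversion, so we get a perfect fourth.

P4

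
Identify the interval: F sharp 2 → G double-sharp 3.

augmented ninth

F to G spans two letter names (F-G), plus an octave, so the interval is some kind of ninth.
A major ninth would be 14 semitones; F#2 to G##3 is 15, one semitone wider, so the interval is augmented.
(Equivalently, a compound augmented second: an augmented second plus an octave.)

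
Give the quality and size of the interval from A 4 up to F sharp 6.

A to F spans six letter names (A-B-C-D-E-F), plus an octave: a thirteenth.
A4 to F#6 is 21 semitones, matching the major thirteenth exactly, so the quality is major.
(Equivalently, a compound major sixth: a major sixth plus an octave.)

major thirteenth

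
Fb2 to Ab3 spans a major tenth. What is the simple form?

Take out an octave (7 from the number): 10 − 7 = 3.
That makes a major tenth a compound major third — an octave plus a major third.

major third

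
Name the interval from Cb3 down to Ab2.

Descending from Cb3 to Ab2 is the same interval as ascending Ab2 to Cb3.
A to C spans three letter names (A-B-C), so the interval is some kind of third.
At 3 semitones, Ab2→Cb3 falls one short of a major third: minor.

minor 3rd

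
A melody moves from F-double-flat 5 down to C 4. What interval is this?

doubly diminished eleventh

Descending from Fbb5 to C4 is the same interval as ascending C4 to Fbb5.
C to F spans four letter names (C-D-E-F), plus an octave — that makes it an eleventh of some quality.
The perfect eleventh is 17 semitones; here we have 15, two semitones narrower: doubly diminished.
(Equivalently, a compound doubly diminished fourth: a doubly diminished fourth plus an octave.)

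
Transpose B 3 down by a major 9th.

A 2

Counting two letter names plus an octave down from B lands on A.
Moving 14 semitones down from B3 (the size of a major ninth) reaches A2.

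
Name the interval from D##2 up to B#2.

minor 6th

D to B spans six letter names (D-E-F-G-A-B) — that makes it a sixth of some quality.
D##2 to B#2 is 8 semitones, a half step short of the major sixth (9), so this is minor.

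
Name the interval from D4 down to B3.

m3

Descending from D4 to B3 is the same interval as ascending B3 to D4.
B to D spans three letter names (B-C-D) — that makes it a third of some quality.
B3 to D4 is 3 semitones, a half step short of the major third (4), so this is minor.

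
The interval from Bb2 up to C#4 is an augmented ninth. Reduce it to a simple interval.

augmented 2nd

Subtracting seven from the interval number removes an octave: 9 − 7 = 2.
So an augmented ninth is an octave plus an augmented second. The quality is unchanged.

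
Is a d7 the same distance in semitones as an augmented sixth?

A diminished seventh spans 9 semitones; an augmented sixth spans 10 semitones. They differ by 1.

No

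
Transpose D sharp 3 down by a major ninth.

C sharp 2

The ninth's letter: D down two letter names plus an octave → C.
Moving 14 semitones down from D#3 (the size of a major ninth) reaches C#2.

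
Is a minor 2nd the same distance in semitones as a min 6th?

1 semitone (minor second) vs 8 semitones (minor sixth): not equal.

No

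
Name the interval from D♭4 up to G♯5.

D to G spans four letter names (D-E-F-G), plus an octave — that makes it an eleventh of some quality.
A perfect eleventh would be 17 semitones; Db4 to G#5 is 19, two semitones wider, so the interval is doubly augmented.
(Equivalently, a compound doubly augmented fourth: a doubly augmented fourth plus an octave.)

doubly augmented 11th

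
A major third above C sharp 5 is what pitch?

E sharp 5

The third takes the letter from C up to E.
A major third spans 4 semitones, so from C#5 the target pitch is E#5.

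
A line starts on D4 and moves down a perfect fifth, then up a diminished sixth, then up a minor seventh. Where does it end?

D4 down a perfect fifth → G3 (7 semitones).
G3 up a diminished sixth → Ebb4 (7 semitones).
A minor seventh up from Ebb4 is Dbb5.

Dbb5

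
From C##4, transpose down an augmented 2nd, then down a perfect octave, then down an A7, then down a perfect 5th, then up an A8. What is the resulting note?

F2

An augmented second down from C##4 is B3.
A perfect octave down from B3 is B2.
B2 down an augmented seventh → Cb2 (12 semitones).
A perfect fifth down from Cb2 is Fb1.
Fb1 up an augmented octave → F2 (13 semitones).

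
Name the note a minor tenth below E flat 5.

C 4

The tenth's letter: E down three letter names plus an octave → C.
A minor tenth spans 15 semitones, so from Eb5 the target pitch is C4.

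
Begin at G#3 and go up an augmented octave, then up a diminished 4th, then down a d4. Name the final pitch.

G##4

G#3 up an augmented octave → G##4 (13 semitones).
A diminished fourth up from G##4 is C#5.
C#5 down a diminished fourth → G##4 (4 semitones).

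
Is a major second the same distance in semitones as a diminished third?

Yes

A major second spans 2 semitones, and a diminished third also spans 2 semitones — they're enharmonic.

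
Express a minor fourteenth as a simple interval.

m7

Subtracting seven from the interval number removes an octave: 14 − 7 = 7.
So a minor fourteenth is an octave plus a minor seventh. The quality is unchanged.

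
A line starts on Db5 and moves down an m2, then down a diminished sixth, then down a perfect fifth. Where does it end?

A minor second down from Db5 is C5.
C5 down a diminished sixth → E#4 (7 semitones).
Down a perfect fifth from E#4: A#3 (7 semitones down).

A#3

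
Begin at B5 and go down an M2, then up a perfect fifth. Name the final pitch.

E6

A major second down from B5 is A5.
A perfect fifth up from A5 is E6.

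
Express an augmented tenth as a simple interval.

Subtracting seven from the interval number removes an octave: 10 − 7 = 3.
Quality carries through unchanged, so the simple form is an augmented third.

augmented third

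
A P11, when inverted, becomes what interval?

P5

First reduce the compound perfect eleventh to its simple form, a perfect fourth.
Interval numbers invert to sum to nine: 4 + 5 = 9, so a fourth inverts to a fifth.
Quality inverts too: perfect stays perfect. That makes the inversion a perfect fifth.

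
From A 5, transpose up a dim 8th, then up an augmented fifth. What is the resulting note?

E 7

Up a diminished octave from A5: Ab6 (11 semitones up).
An augmented fifth up from Ab6 is E7.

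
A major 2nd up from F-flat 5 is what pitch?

G-flat 5

Two letter names up from F: G.
A major second is 2 semitones; 2 semitones up from Fb5 gives Gb5.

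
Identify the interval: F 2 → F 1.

Descending from F2 to F1 is the same interval as ascending F1 to F2.
F to F is the same letter name, plus an octave, so the interval is some kind of octave.
The perfect octave spans 12 semitones, and F1 to F2 is exactly 12 semitones — so this is a perfect octave.

perfect 8th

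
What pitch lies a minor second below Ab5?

G5

The second takes the letter from A down to G.
A minor second is 1 semitone; 1 semitone down from Ab5 gives G5.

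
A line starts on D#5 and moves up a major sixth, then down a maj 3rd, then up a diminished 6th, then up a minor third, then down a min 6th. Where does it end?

Bb5

Up a major sixth from D#5: B#5 (9 semitones up).
A major third down from B#5 is G#5.
A diminished sixth up from G#5 is Eb6.
Eb6 up a minor third → Gb6 (3 semitones).
Gb6 down a minor sixth → Bb5 (8 semitones).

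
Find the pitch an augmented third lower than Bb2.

The third takes the letter from B down to G.
An augmented third is 5 semitones; 5 semitones down from Bb2 gives Gbb2.

Gbb2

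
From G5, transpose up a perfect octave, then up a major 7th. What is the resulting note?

Up a perfect octave from G5: G6 (12 semitones up).
A major seventh up from G6 is F#7.

F#7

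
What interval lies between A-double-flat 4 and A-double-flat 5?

P8

A to A is the same letter name, plus an octave, so the interval is some kind of octave.
The perfect octave spans 12 semitones, and Abb4 to Abb5 is exactly 12 semitones — so this is a perfect octave.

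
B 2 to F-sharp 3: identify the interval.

perfect 5th

B to F spans five letter names (B-C-D-E-F): a fifth.
The perfect fifth spans 7 semitones, and B2 to F#3 is exactly 7 semitones — so this is a perfect fifth.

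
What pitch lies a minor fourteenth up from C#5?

Counting seven letter names plus an octave up from C lands on B.
A minor fourteenth spans 22 semitones, so from C#5 the target pitch is B6.

B6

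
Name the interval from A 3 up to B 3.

A to B spans two letter names (A-B) — that makes it a second of some quality.
Counting semitones, A3→B3 is 2, which is the major second.

major second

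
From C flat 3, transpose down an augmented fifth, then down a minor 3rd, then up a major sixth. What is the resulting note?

An augmented fifth down from Cb3 is Fbb2.
A minor third down from Fbb2 is Dbb2.
Dbb2 up a major sixth → Bbb2 (9 semitones).

B double-flat 2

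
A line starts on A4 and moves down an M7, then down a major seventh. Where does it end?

Cb3

A major seventh down from A4 is Bb3.
A major seventh down from Bb3 is Cb3.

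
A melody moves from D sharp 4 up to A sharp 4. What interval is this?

perfect fifth

D to A spans five letter names (D-E-F-G-A), so the interval is some kind of fifth.
Counting semitones, D#4→A#4 is 7, which is the perfect fifth.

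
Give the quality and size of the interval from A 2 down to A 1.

perfect 8th

Descending from A2 to A1 is the same interval as ascending A1 to A2.
A to A is the same letter name, plus an octave, so the interval is some kind of octave.
The perfect octave spans 12 semitones, and A1 to A2 is exactly 12 semitones — so this is a perfect octave.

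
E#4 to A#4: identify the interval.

perfect fourth

E to A spans four letter names (E-F-G-A), so the interval is some kind of fourth.
E#4 to A#4 is 5 semitones, matching the perfect fourth exactly, so the quality is perfect.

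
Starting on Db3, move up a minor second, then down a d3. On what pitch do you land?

A minor second up from Db3 is Ebb3.
Ebb3 down a diminished third → C3 (2 semitones).

C3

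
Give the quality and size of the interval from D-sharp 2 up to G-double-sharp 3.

augmented 11th

D to G spans four letter names (D-E-F-G), plus an octave, so the interval is some kind of eleventh.
D#2 to G##3 spans 18 semitones — one semitone wider than the perfect eleventh (17) — giving an augmented eleventh.
(Equivalently, a compound augmented fourth: an augmented fourth plus an octave.)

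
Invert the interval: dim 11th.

A5

First reduce the compound diminished eleventh to its simple form, a diminished fourth.
Inverted interval numbers add to nine, so a fourth pairs with a fifth (4 + 5 = 9).
And diminished becomes augmented under inversion, so we get an augmented fifth.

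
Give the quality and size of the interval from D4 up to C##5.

augmented seventh

D to C spans seven letter names (D-E-F-G-A-B-C) — that makes it a seventh of some quality.
The major seventh is 11 semitones; here we have 12, one semitone wider: augmented.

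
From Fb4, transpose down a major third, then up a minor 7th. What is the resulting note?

Fb4 down a major third → Dbb4 (4 semitones).
Dbb4 up a minor seventh → Cbb5 (10 semitones).

Cbb5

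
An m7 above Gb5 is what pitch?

Fb6

Counting seven letter names up from G lands on F.
Moving 10 semitones up from Gb5 (the size of a minor seventh) reaches Fb6.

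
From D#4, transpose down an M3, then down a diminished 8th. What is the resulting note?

D#4 down a major third → B3 (4 semitones).
A diminished octave down from B3 is B#2.

B#2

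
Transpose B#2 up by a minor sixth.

G#3

Counting six letter names up from B lands on G.
A minor sixth is 8 semitones; 8 semitones up from B#2 gives G#3.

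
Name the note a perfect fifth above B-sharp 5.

F-double-sharp 6

The fifth takes the letter from B up to F.
A perfect fifth is 7 semitones; 7 semitones up from B#5 gives F##6.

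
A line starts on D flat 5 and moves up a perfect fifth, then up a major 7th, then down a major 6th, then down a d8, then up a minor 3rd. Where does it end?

D 5

Db5 up a perfect fifth → Ab5 (7 semitones).
Ab5 up a major seventh → G6 (11 semitones).
A major sixth down from G6 is Bb5.
Down a diminished octave from Bb5: B4 (11 semitones down).
Up a minor third from B4: D5 (3 semitones up).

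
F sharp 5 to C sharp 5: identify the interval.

perfect fourth

Descending from F#5 to C#5 is the same interval as ascending C#5 to F#5.
C to F spans four letter names (C-D-E-F), so the interval is some kind of fourth.
C#5 to F#5 is 5 semitones, matching the perfect fourth exactly, so the quality is perfect.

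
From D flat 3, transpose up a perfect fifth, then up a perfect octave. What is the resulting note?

Up a perfect fifth from Db3: Ab3 (7 semitones up).
Ab3 up a perfect octave → Ab4 (12 semitones).

A flat 4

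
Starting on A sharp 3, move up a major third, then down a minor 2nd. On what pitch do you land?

B double-sharp 3

Up a major third from A#3: C##4 (4 semitones up).
A minor second down from C##4 is B##3.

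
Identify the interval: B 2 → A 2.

major second

Descending from B2 to A2 is the same interval as ascending A2 to B2.
A to B spans two letter names (A-B): a second.
The major second spans 2 semitones, and A2 to B2 is exactly 2 semitones — so this is a major second.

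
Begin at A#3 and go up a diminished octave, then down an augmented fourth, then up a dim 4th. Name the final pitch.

A diminished octave up from A#3 is A4.
Down an augmented fourth from A4: Eb4 (6 semitones down).
Up a diminished fourth from Eb4: Abb4 (4 semitones up).

Abb4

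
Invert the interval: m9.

major seventh

First reduce the compound minor ninth to its simple form, a minor second.
Inverted interval numbers add to nine, so a second pairs with a seventh (2 + 7 = 9).
And minor becomes major under inversion, so we get a major seventh.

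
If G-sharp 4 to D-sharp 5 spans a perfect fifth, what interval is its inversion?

P4

The rule of nine gives the new number: 9 − 5 = 4, so a fifth becomes a fourth.
And perfect stays perfect under inversion, so we get a perfect fourth.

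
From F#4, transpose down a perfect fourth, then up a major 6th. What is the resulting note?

Down a perfect fourth from F#4: C#4 (5 semitones down).
C#4 up a major sixth → A#4 (9 semitones).

A#4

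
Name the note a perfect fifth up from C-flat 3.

G-flat 3

The fifth takes the letter from C up to G.
A perfect fifth is 7 semitones; 7 semitones up from Cb3 gives Gb3.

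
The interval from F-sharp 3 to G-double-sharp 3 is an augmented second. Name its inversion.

diminished seventh

The rule of nine gives the new number: 9 − 2 = 7, so a second becomes a seventh.
Quality inverts too: augmented becomes diminished. That makes the inversion a diminished seventh.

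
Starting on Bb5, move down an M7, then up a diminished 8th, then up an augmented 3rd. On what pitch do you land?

A major seventh down from Bb5 is Cb5.
Up a diminished octave from Cb5: Cbb6 (11 semitones up).
Cbb6 up an augmented third → Eb6 (5 semitones).

Eb6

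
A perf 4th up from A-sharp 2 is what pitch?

Four letter names up from A: D.
A perfect fourth is 5 semitones; 5 semitones up from A#2 gives D#3.

D-sharp 3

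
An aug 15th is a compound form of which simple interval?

augmented 8th

Each octave removed subtracts seven from the number: 15 − 7 = 8.
So an augmented fifteenth is an octave plus an augmented octave. The quality is unchanged.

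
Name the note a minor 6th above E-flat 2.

Counting six letter names up from E lands on C.
Moving 8 semitones up from Eb2 (the size of a minor sixth) reaches Cb3.

C-flat 3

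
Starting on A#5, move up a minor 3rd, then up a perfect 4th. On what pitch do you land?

F#6

A#5 up a minor third → C#6 (3 semitones).
C#6 up a perfect fourth → F#6 (5 semitones).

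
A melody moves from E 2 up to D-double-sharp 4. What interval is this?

augmented fourteenth

E to D spans seven letter names (E-F-G-A-B-C-D), plus an octave: a fourteenth.
E2 to D##4 spans 24 semitones — one semitone wider than the major fourteenth (23) — giving an augmented fourteenth.
(Equivalently, a compound augmented seventh: an augmented seventh plus an octave.)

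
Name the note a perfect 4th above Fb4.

Bbb4

Counting four letter names up from F lands on B.
A perfect fourth is 5 semitones; 5 semitones up from Fb4 gives Bbb4.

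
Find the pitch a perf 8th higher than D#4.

The letter stays D (same as the start), shifted an octave up.
Moving 12 semitones up from D#4 (the size of a perfect octave) reaches D#5.

D#5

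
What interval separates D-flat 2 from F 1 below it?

Descending from Db2 to F1 is the same interval as ascending F1 to Db2.
F to D spans six letter names (F-G-A-B-C-D): a sixth.
At 8 semitones, F1→Db2 falls one short of a major sixth: minor.

minor sixth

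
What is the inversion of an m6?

Inverted interval numbers add to nine, so a sixth pairs with a third (6 + 3 = 9).
The quality also flips — minor becomes major — giving a major third.

major third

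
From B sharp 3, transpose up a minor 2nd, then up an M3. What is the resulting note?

E sharp 4

Up a minor second from B#3: C#4 (1 semitone up).
A major third up from C#4 is E#4.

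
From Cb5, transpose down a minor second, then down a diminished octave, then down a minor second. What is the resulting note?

A#3

Down a minor second from Cb5: Bb4 (1 semitone down).
A diminished octave down from Bb4 is B3.
B3 down a minor second → A#3 (1 semitone).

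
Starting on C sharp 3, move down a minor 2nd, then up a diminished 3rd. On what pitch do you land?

C#3 down a minor second → B#2 (1 semitone).
Up a diminished third from B#2: D3 (2 semitones up).

D 3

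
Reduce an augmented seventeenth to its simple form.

augmented third

Take out 2 octaves (14 from the number): 17 − 14 = 3.
That makes an augmented seventeenth a compound augmented third — 2 octaves plus an augmented third.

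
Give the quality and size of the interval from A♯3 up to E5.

A to E spans five letter names (A-B-C-D-E), plus an octave, so the interval is some kind of twelfth.
The perfect twelfth is 19 semitones; here we have 18, one semitone narrower: diminished.
(Equivalently, a compound diminished fifth: a diminished fifth plus an octave.)

d12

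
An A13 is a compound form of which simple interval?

Each octave removed subtracts seven from the number: 13 − 7 = 6.
Quality carries through unchanged, so the simple form is an augmented sixth.

A6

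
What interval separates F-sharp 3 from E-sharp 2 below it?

Descending from F#3 to E#2 is the same interval as ascending E#2 to F#3.
E to F spans two letter names (E-F), plus an octave, so the interval is some kind of ninth.
A major ninth would be 14 semitones, but E#2 to F#3 is 13 — one semitone narrower, making it a minor ninth.
(Equivalently, a compound minor second: a minor second plus an octave.)

m9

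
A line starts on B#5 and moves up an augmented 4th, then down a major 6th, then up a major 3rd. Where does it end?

An augmented fourth up from B#5 is E##6.
Down a major sixth from E##6: G##5 (9 semitones down).
A major third up from G##5 is B##5.

B##5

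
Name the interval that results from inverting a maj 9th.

minor seventh

First reduce the compound major ninth to its simple form, a major second.
Interval numbers invert to sum to nine: 2 + 7 = 9, so a second inverts to a seventh.
The quality also flips — major becomes minor — giving a minor seventh.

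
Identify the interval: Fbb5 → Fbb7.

F to F is the same letter name, plus 2 octaves — that makes it a fifteenth of some quality.
Counting semitones, Fbb5→Fbb7 is 24, which is the perfect fifteenth.
(Equivalently, a compound perfect octave: a perfect octave plus an octave.)

perfect fifteenth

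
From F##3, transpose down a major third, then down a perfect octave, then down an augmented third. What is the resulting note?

A major third down from F##3 is D#3.
A perfect octave down from D#3 is D#2.
An augmented third down from D#2 is Bb1.

Bb1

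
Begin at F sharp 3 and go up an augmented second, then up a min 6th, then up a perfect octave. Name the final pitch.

E sharp 5

Up an augmented second from F#3: G##3 (3 semitones up).
A minor sixth up from G##3 is E#4.
Up a perfect octave from E#4: E#5 (12 semitones up).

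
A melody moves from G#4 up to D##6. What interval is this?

G to D spans five letter names (G-A-B-C-D), plus an octave — that makes it a twelfth of some quality.
A perfect twelfth would be 19 semitones; G#4 to D##6 is 20, one semitone wider, so the interval is augmented.
(Equivalently, a compound augmented fifth: an augmented fifth plus an octave.)

augmented twelfth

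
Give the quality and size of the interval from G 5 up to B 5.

M3

G to B spans three letter names (G-A-B) — that makes it a third of some quality.
Counting semitones, G5→B5 is 4, which is the major third.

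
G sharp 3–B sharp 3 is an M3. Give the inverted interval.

minor 6th

Inverted interval numbers add to nine, so a third pairs with a sixth (3 + 6 = 9).
And major becomes minor under inversion, so we get a minor sixth.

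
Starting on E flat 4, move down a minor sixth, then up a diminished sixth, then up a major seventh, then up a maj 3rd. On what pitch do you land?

Down a minor sixth from Eb4: G3 (8 semitones down).
A diminished sixth up from G3 is Ebb4.
Up a major seventh from Ebb4: Db5 (11 semitones up).
Db5 up a major third → F5 (4 semitones).

F 5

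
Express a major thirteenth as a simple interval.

Take out an octave (7 from the number): 13 − 7 = 6.
That makes a major thirteenth a compound major sixth — an octave plus a major sixth.

major 6th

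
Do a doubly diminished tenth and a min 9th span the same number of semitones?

Yes

A doubly diminished tenth spans 13 semitones, and a minor ninth also spans 13 semitones — they're enharmonic.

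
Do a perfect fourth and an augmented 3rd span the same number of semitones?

A perfect fourth = 5 semitones = an augmented third; enharmonically equal.

Yes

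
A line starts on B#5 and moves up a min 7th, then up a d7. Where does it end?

A minor seventh up from B#5 is A#6.
A diminished seventh up from A#6 is G7.

G7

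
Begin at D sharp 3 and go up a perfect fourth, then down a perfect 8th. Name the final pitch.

D#3 up a perfect fourth → G#3 (5 semitones).
Down a perfect octave from G#3: G#2 (12 semitones down).

G sharp 2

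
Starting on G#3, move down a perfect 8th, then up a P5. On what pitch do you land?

Down a perfect octave from G#3: G#2 (12 semitones down).
G#2 up a perfect fifth → D#3 (7 semitones).

D#3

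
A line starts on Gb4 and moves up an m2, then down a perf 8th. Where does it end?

Abb3

A minor second up from Gb4 is Abb4.
A perfect octave down from Abb4 is Abb3.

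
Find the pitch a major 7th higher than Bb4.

Seven letter names up from B: A.
A major seventh is 11 semitones; 11 semitones up from Bb4 gives A5.

A5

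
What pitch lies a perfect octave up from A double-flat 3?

A double-flat 4

For an octave the letter name doesn't change: still A, an octave up.
A perfect octave spans 12 semitones, so from Abb3 the target pitch is Abb4.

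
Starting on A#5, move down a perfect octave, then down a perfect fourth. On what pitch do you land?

E#4

Down a perfect octave from A#5: A#4 (12 semitones down).
A perfect fourth down from A#4 is E#4.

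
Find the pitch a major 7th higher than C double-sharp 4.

B double-sharp 4

Counting seven letter names up from C lands on B.
A major seventh spans 11 semitones, so from C##4 the target pitch is B##4.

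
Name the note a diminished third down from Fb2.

D2

Three letter names down from F: D.
A diminished third spans 2 semitones, so from Fb2 the target pitch is D2.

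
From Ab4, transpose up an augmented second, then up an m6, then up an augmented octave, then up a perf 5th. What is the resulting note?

Up an augmented second from Ab4: B4 (3 semitones up).
B4 up a minor sixth → G5 (8 semitones).
An augmented octave up from G5 is G#6.
G#6 up a perfect fifth → D#7 (7 semitones).

D#7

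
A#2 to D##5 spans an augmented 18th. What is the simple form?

Each octave removed subtracts seven from the number: 18 − 14 = 4.
Quality carries through unchanged, so the simple form is an augmented fourth.

A4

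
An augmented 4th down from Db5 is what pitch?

Abb4

Counting four letter names down from D lands on A.
Moving 6 semitones down from Db5 (the size of an augmented fourth) reaches Abb4.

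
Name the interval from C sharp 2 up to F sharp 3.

C to F spans four letter names (C-D-E-F), plus an octave: an eleventh.
C#2 to F#3 is 17 semitones, matching the perfect eleventh exactly, so the quality is perfect.
(Equivalently, a compound perfect fourth: a perfect fourth plus an octave.)

perfect 11th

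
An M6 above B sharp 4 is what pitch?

The sixth takes the letter from B up to G.
A major sixth spans 9 semitones, so from B#4 the target pitch is G##5.

G double-sharp 5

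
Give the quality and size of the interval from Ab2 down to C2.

Descending from Ab2 to C2 is the same interval as ascending C2 to Ab2.
C to A spans six letter names (C-D-E-F-G-A): a sixth.
C2 to Ab2 is 8 semitones, a half step short of the major sixth (9), so this is minor.

minor sixth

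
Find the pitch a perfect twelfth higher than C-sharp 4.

G-sharp 5

Five letters up from C (plus an octave) reaches G.
A perfect twelfth spans 19 semitones, so from C#4 the target pitch is G#5.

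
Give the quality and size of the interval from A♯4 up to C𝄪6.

major tenth

A to C spans three letter names (A-B-C), plus an octave: a tenth.
A#4 to C##6 is 16 semitones, matching the major tenth exactly, so the quality is major.
(Equivalently, a compound major third: a major third plus an octave.)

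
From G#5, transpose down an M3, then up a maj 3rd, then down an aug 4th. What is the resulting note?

Down a major third from G#5: E5 (4 semitones down).
Up a major third from E5: G#5 (4 semitones up).
G#5 down an augmented fourth → D5 (6 semitones).

D5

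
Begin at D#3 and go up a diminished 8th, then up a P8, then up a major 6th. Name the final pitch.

B5

D#3 up a diminished octave → D4 (11 semitones).
A perfect octave up from D4 is D5.
D5 up a major sixth → B5 (9 semitones).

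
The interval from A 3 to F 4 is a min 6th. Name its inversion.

major 3rd

The rule of nine gives the new number: 9 − 6 = 3, so a sixth becomes a third.
And minor becomes major under inversion, so we get a major third.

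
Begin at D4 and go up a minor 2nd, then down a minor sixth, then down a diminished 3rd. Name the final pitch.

D4 up a minor second → Eb4 (1 semitone).
Eb4 down a minor sixth → G3 (8 semitones).
A diminished third down from G3 is E#3.

E#3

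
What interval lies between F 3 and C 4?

perfect 5th

F to C spans five letter names (F-G-A-B-C): a fifth.
F3 to C4 is 7 semitones, matching the perfect fifth exactly, so the quality is perfect.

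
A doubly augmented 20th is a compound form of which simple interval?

AA6

Subtracting seven from the interval number removes an octave: 20 − 14 = 6.
That makes a doubly augmented twentieth a compound doubly augmented sixth — 2 octaves plus a doubly augmented sixth.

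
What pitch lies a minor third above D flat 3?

F flat 3

Three letter names up from D: F.
A minor third spans 3 semitones, so from Db3 the target pitch is Fb3.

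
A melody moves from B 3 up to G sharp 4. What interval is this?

major 6th

B to G spans six letter names (B-C-D-E-F-G), so the interval is some kind of sixth.
Counting semitones, B3→G#4 is 9, which is the major sixth.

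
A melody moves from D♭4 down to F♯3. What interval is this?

diminished sixth

Descending from Db4 to F#3 is the same interval as ascending F#3 to Db4.
F to D spans six letter names (F-G-A-B-C-D): a sixth.
The major sixth is 9 semitones; here we have 7, two semitones narrower: diminished.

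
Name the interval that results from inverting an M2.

Interval numbers invert to sum to nine: 2 + 7 = 9, so a second inverts to a seventh.
Quality inverts too: major becomes minor. That makes the inversion a minor seventh.

m7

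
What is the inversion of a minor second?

Interval numbers invert to sum to nine: 2 + 7 = 9, so a second inverts to a seventh.
And minor becomes major under inversion, so we get a major seventh.

M7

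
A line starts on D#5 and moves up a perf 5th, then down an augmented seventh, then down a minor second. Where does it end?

A perfect fifth up from D#5 is A#5.
Down an augmented seventh from A#5: Bb4 (12 semitones down).
Down a minor second from Bb4: A4 (1 semitone down).

A4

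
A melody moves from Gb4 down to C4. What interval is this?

Descending from Gb4 to C4 is the same interval as ascending C4 to Gb4.
C to G spans five letter names (C-D-E-F-G), so the interval is some kind of fifth.
C4 to Gb4 spans 6 semitones — one semitone narrower than the perfect fifth (7) — giving a diminished fifth.

d5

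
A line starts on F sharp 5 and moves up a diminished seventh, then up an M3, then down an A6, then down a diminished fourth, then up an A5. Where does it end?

C sharp 6

Up a diminished seventh from F#5: Eb6 (9 semitones up).
Up a major third from Eb6: G6 (4 semitones up).
G6 down an augmented sixth → Bbb5 (10 semitones).
Down a diminished fourth from Bbb5: F5 (4 semitones down).
An augmented fifth up from F5 is C#6.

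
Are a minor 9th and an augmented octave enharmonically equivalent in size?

Yes

A minor ninth = 13 semitones = an augmented octave; enharmonically equal.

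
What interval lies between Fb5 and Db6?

major sixth

F to D spans six letter names (F-G-A-B-C-D), so the interval is some kind of sixth.
The major sixth spans 9 semitones, and Fb5 to Db6 is exactly 9 semitones — so this is a major sixth.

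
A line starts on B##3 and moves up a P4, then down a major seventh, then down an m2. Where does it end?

E##3

A perfect fourth up from B##3 is E##4.
E##4 down a major seventh → F##3 (11 semitones).
F##3 down a minor second → E##3 (1 semitone).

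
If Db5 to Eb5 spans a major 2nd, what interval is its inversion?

Interval numbers invert to sum to nine: 2 + 7 = 9, so a second inverts to a seventh.
The quality also flips — major becomes minor — giving a minor seventh.

minor seventh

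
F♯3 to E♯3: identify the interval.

minor second

Descending from F#3 to E#3 is the same interval as ascending E#3 to F#3.
E to F spans two letter names (E-F), so the interval is some kind of second.
A major second would be 2 semitones, but E#3 to F#3 is 1 — one semitone narrower, making it a minor second.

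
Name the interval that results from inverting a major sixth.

minor third

Interval numbers invert to sum to nine: 6 + 3 = 9, so a sixth inverts to a third.
Quality inverts too: major becomes minor. That makes the inversion a minor third.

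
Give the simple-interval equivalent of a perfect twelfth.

Subtracting seven from the interval number removes an octave: 12 − 7 = 5.
That makes a perfect twelfth a compound perfect fifth — an octave plus a perfect fifth.

perfect fifth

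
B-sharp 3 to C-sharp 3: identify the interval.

Descending from B#3 to C#3 is the same interval as ascending C#3 to B#3.
C to B spans seven letter names (C-D-E-F-G-A-B), so the interval is some kind of seventh.
The major seventh spans 11 semitones, and C#3 to B#3 is exactly 11 semitones — so this is a major seventh.

M7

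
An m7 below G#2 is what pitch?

A#1

The seventh takes the letter from G down to A.
A minor seventh is 10 semitones; 10 semitones down from G#2 gives A#1.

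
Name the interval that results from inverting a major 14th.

minor 2nd

First reduce the compound major fourteenth to its simple form, a major seventh.
Inverted interval numbers add to nine, so a seventh pairs with a second (7 + 2 = 9).
The quality also flips — major becomes minor — giving a minor second.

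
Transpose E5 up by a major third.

The third takes the letter from E up to G.
A major third is 4 semitones; 4 semitones up from E5 gives G#5.

G#5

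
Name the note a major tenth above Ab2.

C4

The tenth's letter: A up three letter names plus an octave → C.
A major tenth spans 16 semitones, so from Ab2 the target pitch is C4.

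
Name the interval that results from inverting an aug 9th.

diminished seventh

First reduce the compound augmented ninth to its simple form, an augmented second.
Inverted interval numbers add to nine, so a second pairs with a seventh (2 + 7 = 9).
The quality also flips — augmented becomes diminished — giving a diminished seventh.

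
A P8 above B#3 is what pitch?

The letter stays B (same as the start), shifted an octave up.
A perfect octave spans 12 semitones, so from B#3 the target pitch is B#4.

B#4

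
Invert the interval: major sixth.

Interval numbers invert to sum to nine: 6 + 3 = 9, so a sixth inverts to a third.
Quality inverts too: major becomes minor. That makes the inversion a minor third.

m3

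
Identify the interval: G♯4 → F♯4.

major 2nd

Descending from G#4 to F#4 is the same interval as ascending F#4 to G#4.
F to G spans two letter names (F-G), so the interval is some kind of second.
F#4 to G#4 is 2 semitones, matching the major second exactly, so the quality is major.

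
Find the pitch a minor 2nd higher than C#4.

The second takes the letter from C up to D.
Moving 1 semitone up from C#4 (the size of a minor second) reaches D4.

D4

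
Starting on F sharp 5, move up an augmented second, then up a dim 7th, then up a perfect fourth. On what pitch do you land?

Up an augmented second from F#5: G##5 (3 semitones up).
Up a diminished seventh from G##5: F#6 (9 semitones up).
A perfect fourth up from F#6 is B6.

B 6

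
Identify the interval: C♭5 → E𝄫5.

C to E spans three letter names (C-D-E) — that makes it a third of some quality.
A major third would be 4 semitones, but Cb5 to Ebb5 is 3 — one semitone narrower, making it a minor third.

m3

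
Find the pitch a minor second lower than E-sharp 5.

D-double-sharp 5

The second takes the letter from E down to D.
A minor second is 1 semitone; 1 semitone down from E#5 gives D##5.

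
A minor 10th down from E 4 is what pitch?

Counting three letter names plus an octave down from E lands on C.
Moving 15 semitones down from E4 (the size of a minor tenth) reaches C#3.

C-sharp 3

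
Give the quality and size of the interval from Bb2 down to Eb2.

Descending from Bb2 to Eb2 is the same interval as ascending Eb2 to Bb2.
E to B spans five letter names (E-F-G-A-B), so the interval is some kind of fifth.
Eb2 to Bb2 is 7 semitones, matching the perfect fifth exactly, so the quality is perfect.

perfect fifth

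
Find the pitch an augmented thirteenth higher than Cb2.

The thirteenth's letter: C up six letter names plus an octave → A.
An augmented thirteenth spans 22 semitones, so from Cb2 the target pitch is A3.

A3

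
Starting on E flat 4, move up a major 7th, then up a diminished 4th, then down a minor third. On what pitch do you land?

E flat 5

Up a major seventh from Eb4: D5 (11 semitones up).
Up a diminished fourth from D5: Gb5 (4 semitones up).
Gb5 down a minor third → Eb5 (3 semitones).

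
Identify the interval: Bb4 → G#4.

diminished 3rd

Descending from Bb4 to G#4 is the same interval as ascending G#4 to Bb4.
G to B spans three letter names (G-A-B): a third.
A major third would be 4 semitones; G#4 to Bb4 is 2, two semitones narrower, so the interval is diminished.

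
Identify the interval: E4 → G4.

E to G spans three letter names (E-F-G) — that makes it a third of some quality.
At 3 semitones, E4→G4 falls one short of a major third: minor.

minor 3rd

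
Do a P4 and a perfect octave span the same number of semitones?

A perfect fourth is 5 semitones but a perfect octave is 12 semitones — different sizes.

No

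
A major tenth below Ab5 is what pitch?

Fb4

Three letters down from A (plus an octave) reaches F.
A major tenth spans 16 semitones, so from Ab5 the target pitch is Fb4.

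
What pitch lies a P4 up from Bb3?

Eb4

Counting four letter names up from B lands on E.
A perfect fourth spans 5 semitones, so from Bb3 the target pitch is Eb4.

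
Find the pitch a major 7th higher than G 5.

F sharp 6

Seven letter names up from G: F.
A major seventh is 11 semitones; 11 semitones up from G5 gives F#6.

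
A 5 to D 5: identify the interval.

perfect 5th

Descending from A5 to D5 is the same interval as ascending D5 to A5.
D to A spans five letter names (D-E-F-G-A): a fifth.
The perfect fifth spans 7 semitones, and D5 to A5 is exactly 7 semitones — so this is a perfect fifth.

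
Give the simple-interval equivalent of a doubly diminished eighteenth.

doubly diminished fourth

Subtracting seven from the interval number removes an octave: 18 − 14 = 4.
Quality carries through unchanged, so the simple form is a doubly diminished fourth.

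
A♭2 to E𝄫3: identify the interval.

A to E spans five letter names (A-B-C-D-E) — that makes it a fifth of some quality.
A perfect fifth would be 7 semitones; Ab2 to Ebb3 is 6, one semitone narrower, so the interval is diminished.

diminished fifth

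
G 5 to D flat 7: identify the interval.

diminished twelfth

G to D spans five letter names (G-A-B-C-D), plus an octave, so the interval is some kind of twelfth.
G5 to Db7 spans 18 semitones — one semitone narrower than the perfect twelfth (19) — giving a diminished twelfth.
(Equivalently, a compound diminished fifth: a diminished fifth plus an octave.)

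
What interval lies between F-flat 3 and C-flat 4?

P5

F to C spans five letter names (F-G-A-B-C): a fifth.
Counting semitones, Fb3→Cb4 is 7, which is the perfect fifth.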